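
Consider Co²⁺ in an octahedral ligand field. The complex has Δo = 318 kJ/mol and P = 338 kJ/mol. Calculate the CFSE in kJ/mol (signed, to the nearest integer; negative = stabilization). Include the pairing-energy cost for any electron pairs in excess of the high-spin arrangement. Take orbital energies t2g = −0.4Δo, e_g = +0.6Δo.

-254

Co sits in group 9; removing 2 electrons leaves Co²⁺ with 9 − 2 = 7 d electrons.
With Δo < P the complex is high-spin.
That gives t2g^5 e_g^2.
Orbital CFSE = -0.8Δo = -0.8 × 318 = -254 kJ/mol.
High-spin has no excess pairs, so no pairing correction applies.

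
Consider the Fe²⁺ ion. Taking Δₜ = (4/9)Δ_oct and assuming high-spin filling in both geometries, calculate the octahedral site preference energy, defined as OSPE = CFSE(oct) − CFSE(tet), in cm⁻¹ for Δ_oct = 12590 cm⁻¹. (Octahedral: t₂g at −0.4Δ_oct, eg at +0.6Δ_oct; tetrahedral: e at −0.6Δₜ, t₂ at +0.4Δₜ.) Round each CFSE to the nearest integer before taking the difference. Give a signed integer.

-1679

Group 8 minus oxidation state +2 gives a d⁶ configuration for Fe²⁺.
Octahedral high-spin t2g^4 e_g^2: CFSE = -0.4 × 12590 = -5036 cm⁻¹.
Tetrahedral e^3 t2^3 gives -0.6Δₜ = -0.6 × (4/9) × 12590 = -3357 cm⁻¹.
OSPE = -5036 − (-3357) = -1679 cm⁻¹.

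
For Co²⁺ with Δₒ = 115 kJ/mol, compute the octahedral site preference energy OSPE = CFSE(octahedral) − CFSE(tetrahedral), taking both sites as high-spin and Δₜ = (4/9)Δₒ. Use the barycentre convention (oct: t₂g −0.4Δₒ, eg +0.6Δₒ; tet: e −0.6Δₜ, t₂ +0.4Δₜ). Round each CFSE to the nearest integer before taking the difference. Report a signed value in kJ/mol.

Co²⁺: group 9, so d-count = 9 − 2 = 7.
Octahedral high-spin t₂g⁵ eg²: CFSE = -0.8 × 115 = -92 kJ/mol.
Tetrahedral e⁴ t₂³ gives -1.2Δₜ = -1.2 × (4/9) × 115 = -61 kJ/mol.
Subtracting, OSPE = -92 − (-61) = -31 kJ/mol.

-31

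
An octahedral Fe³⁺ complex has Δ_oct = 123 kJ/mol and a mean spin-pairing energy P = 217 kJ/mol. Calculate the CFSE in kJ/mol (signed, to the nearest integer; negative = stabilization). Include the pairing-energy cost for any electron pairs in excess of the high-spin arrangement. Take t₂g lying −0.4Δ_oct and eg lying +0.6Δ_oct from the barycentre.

Group 8 minus oxidation state +3 gives a d⁵ configuration for Fe³⁺.
Δ_oct < P, so pairing is avoided: the ground state is high-spin.
Configuration: t₂g³ eg².
Orbital CFSE = 0.0Δ_oct = 0.0 × 123 = 0 kJ/mol.
High-spin has no excess pairs, so no pairing correction applies.

0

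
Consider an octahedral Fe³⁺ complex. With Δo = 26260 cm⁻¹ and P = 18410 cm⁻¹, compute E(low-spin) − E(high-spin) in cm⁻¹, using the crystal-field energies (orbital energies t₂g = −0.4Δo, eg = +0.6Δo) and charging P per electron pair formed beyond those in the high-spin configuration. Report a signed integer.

-15700

Fe³⁺: group 8, so d-count = 8 − 3 = 5.
In the high-spin limit (t₂g³ eg²) the orbital term is 0.0Δo = 0 cm⁻¹, with no excess pairing.
For low-spin the configuration is t₂g⁵ eg⁰: orbital energy -2.0 × 26260 = -52520 cm⁻¹, and 2 additional pairs relative to high-spin add 36820 cm⁻¹, giving -15700 cm⁻¹.
Thus E(LS) − E(HS) = -15700 cm⁻¹.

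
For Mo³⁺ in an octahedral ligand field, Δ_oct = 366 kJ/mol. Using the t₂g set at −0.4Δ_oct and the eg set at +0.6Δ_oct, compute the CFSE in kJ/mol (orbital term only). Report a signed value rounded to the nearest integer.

-439

Group 6 minus oxidation state +3 gives a d³ configuration for Mo³⁺.
For octahedral d³ the high- and low-spin configurations coincide.
Electron filling gives t₂g³ eg⁰.
The orbital stabilization is -1.2Δ_oct = -1.2 × 366 = -439 kJ/mol.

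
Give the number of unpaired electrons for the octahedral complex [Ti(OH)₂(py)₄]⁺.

Ligand charges: 2×(-1) from OH⁻ and 4×(+0) from py sum to -2; with overall charge +1, Ti is +3.
Ti is in group 4, so Ti³⁺ is d¹ (4 − 3 = 1).
Configuration: t₂g¹ eg⁰, giving 1 unpaired electron.

1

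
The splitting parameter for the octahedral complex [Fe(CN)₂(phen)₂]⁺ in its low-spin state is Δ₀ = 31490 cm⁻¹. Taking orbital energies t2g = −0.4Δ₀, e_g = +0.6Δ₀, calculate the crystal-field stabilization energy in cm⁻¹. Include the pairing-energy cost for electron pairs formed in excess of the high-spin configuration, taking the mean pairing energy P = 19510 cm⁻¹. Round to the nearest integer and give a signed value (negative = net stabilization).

Ligand charges: 2×(-1) from CN⁻ and 2×(+0) from phen sum to -2; with overall charge +1, Fe is +3.
Group 8 minus oxidation state +3 gives a d⁵ configuration for Fe³⁺.
Configuration: t2g^5 e_g^0.
Orbital CFSE = 5(-0.4) + 0(0.6) = -2.0Δ₀ = -2.0 × 31490 = -62980 cm⁻¹.
Relative to high-spin t2g^3 e_g^2 (0 paired), the low-spin configuration has 2 additional pairs, contributing +2 × 19510 = +39020 cm⁻¹.
Combining: -62980 + 39020 = -23960 cm⁻¹.

-23960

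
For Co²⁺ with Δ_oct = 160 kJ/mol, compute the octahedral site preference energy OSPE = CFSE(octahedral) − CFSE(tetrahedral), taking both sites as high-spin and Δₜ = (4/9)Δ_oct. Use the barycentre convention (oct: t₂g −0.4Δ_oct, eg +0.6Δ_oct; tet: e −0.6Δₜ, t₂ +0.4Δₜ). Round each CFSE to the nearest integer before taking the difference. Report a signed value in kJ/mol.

-43

Group 9 minus oxidation state +2 gives a d⁷ configuration for Co²⁺.
In an octahedral site d⁷ (HS) is t₂g⁵ eg², giving CFSE(oct) = -0.8Δ_oct = -128 kJ/mol.
Tetrahedral: e⁴ t₂³, CFSE = 4(−0.6) + 3(+0.4) = -1.2Δₜ = -1.2 × (4/9) × 160 = -85 kJ/mol.
OSPE = -128 − (-85) = -43 kJ/mol.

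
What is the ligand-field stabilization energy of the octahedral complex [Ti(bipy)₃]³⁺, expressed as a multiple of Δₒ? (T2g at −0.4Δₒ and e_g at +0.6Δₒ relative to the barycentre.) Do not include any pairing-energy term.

bipy is neutral, so the +3 overall charge sits on Ti: oxidation state +3.
Ti sits in group 4; removing 3 electrons leaves Ti³⁺ with 4 − 3 = 1 d electrons.
Configuration: t2g^1 e_g^0.
CFSE = 1(-0.4Δₒ) + 0(0.6Δₒ) = -0.4Δₒ + 0.0Δₒ = -0.4Δₒ.

-0.4 Δₒ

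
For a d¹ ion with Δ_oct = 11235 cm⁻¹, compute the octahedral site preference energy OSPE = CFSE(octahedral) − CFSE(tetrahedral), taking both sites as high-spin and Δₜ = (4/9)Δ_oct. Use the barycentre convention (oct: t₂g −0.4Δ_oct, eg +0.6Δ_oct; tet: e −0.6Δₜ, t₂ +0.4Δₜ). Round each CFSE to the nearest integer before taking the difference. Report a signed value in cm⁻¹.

-1498

Octahedral high-spin t₂g¹ eg⁰: CFSE = -0.4 × 11235 = -4494 cm⁻¹.
Tetrahedral e¹ t₂⁰ gives -0.6Δₜ = -0.6 × (4/9) × 11235 = -2996 cm⁻¹.
OSPE = -4494 − (-2996) = -1498 cm⁻¹.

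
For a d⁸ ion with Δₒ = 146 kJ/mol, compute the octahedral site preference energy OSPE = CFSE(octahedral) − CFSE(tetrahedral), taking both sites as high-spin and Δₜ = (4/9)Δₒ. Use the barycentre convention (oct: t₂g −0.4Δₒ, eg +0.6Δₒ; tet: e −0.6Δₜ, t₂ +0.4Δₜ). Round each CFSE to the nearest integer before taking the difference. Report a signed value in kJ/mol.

-123

In an octahedral site d⁸ (HS) is t2g^6 e_g^2, giving CFSE(oct) = -1.2Δₒ = -175 kJ/mol.
In a tetrahedral site the filling is e^4 t2^4: CFSE(tet) = -0.8Δₜ = -0.8 × (4/9)(146) = -52 kJ/mol.
OSPE = CFSE(oct) − CFSE(tet) = -175 − (-52) = -123 kJ/mol.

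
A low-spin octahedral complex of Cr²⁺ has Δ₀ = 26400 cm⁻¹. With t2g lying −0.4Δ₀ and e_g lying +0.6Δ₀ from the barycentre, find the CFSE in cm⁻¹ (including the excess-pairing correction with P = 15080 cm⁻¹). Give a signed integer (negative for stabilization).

-27160

Cr is in group 6, so Cr²⁺ is d⁴ (6 − 2 = 4).
Electron filling gives t2g^4 e_g^0.
CFSE(orbital) = 4×(-0.4Δ₀) + 0×(0.6Δ₀) = -1.6Δ₀; with Δ₀ = 26400 cm⁻¹ that is -42240 cm⁻¹.
Relative to high-spin t2g^3 e_g^1 (0 paired), the low-spin configuration has 1 additional pair, contributing +1 × 15080 = +15080 cm⁻¹.
Net CFSE = -42240 + 15080 = -27160 cm⁻¹.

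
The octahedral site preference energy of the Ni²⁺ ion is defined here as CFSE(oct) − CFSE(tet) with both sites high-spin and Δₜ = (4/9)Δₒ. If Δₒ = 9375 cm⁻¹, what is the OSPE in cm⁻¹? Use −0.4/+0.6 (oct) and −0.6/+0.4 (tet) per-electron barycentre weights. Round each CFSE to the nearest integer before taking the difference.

-7917

Ni is in group 10, so Ni²⁺ is d⁸ (10 − 2 = 8).
Octahedral high-spin t₂g⁶ eg²: CFSE = -1.2 × 9375 = -11250 cm⁻¹.
Tetrahedral e⁴ t₂⁴ gives -0.8Δₜ = -0.8 × (4/9) × 9375 = -3333 cm⁻¹.
OSPE = CFSE(oct) − CFSE(tet) = -11250 − (-3333) = -7917 cm⁻¹.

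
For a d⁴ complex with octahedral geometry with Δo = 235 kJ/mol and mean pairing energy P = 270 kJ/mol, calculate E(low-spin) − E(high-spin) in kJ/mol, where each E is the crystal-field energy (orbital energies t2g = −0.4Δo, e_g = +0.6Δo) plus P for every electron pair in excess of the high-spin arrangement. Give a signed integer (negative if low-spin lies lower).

High-spin d⁴ fills as t2g^3 e_g^1 with CFSE 3(−0.4) + 1(+0.6) = -0.6Δo = -141 kJ/mol.
Low-spin t2g^4 e_g^0 gives -1.6Δo = -376 kJ/mol, but forming 1 extra pair costs 1P = 270 kJ/mol, so E(LS) = -376 + 270 = -106 kJ/mol.
E(LS) − E(HS) = -106 − (-141) = 35 kJ/mol.

35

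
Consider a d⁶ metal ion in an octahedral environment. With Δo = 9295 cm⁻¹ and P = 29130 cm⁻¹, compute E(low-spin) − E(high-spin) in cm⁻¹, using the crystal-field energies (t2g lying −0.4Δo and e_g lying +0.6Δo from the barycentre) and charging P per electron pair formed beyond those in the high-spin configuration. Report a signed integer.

39670

High-spin d⁶ fills as t2g^4 e_g^2 with CFSE 4(−0.4) + 2(+0.6) = -0.4Δo = -3718 cm⁻¹.
Low-spin t2g^6 e_g^0 gives -2.4Δo = -22308 cm⁻¹, but forming 2 extra pairs costs 2P = 58260 cm⁻¹, so E(LS) = -22308 + 58260 = 35952 cm⁻¹.
The difference is 35952 − (-3718) = 39670 cm⁻¹, so high-spin lies lower.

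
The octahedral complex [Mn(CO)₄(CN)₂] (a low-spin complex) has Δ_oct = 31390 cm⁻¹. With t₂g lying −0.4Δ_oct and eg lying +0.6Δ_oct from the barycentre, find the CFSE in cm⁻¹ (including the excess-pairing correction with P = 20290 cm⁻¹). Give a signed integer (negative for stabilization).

Ligand charges: 4×(+0) from CO and 2×(-1) from CN⁻ sum to -2; with overall charge +0, Mn is +2.
Mn is in group 7, so Mn²⁺ is d⁵ (7 − 2 = 5).
Electron filling gives t₂g⁵ eg⁰.
Orbital CFSE = 5(-0.4) + 0(0.6) = -2.0Δ_oct = -2.0 × 31390 = -62780 cm⁻¹.
Relative to high-spin t₂g³ eg² (0 paired), the low-spin configuration has 2 additional pairs, contributing +2 × 20290 = +40580 cm⁻¹.
Overall CFSE = -62780 + 40580 = -22200 cm⁻¹.

-22200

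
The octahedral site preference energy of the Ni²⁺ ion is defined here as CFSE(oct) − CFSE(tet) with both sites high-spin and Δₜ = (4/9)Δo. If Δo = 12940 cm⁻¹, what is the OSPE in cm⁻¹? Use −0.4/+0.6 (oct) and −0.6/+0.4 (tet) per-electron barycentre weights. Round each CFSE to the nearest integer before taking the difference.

-10927

Ni is in group 10, so Ni²⁺ is d⁸ (10 − 2 = 8).
Octahedral high-spin t2g^6 e_g^2: CFSE = -1.2 × 12940 = -15528 cm⁻¹.
Tetrahedral e^4 t2^4 gives -0.8Δₜ = -0.8 × (4/9) × 12940 = -4601 cm⁻¹.
OSPE = CFSE(oct) − CFSE(tet) = -15528 − (-4601) = -10927 cm⁻¹.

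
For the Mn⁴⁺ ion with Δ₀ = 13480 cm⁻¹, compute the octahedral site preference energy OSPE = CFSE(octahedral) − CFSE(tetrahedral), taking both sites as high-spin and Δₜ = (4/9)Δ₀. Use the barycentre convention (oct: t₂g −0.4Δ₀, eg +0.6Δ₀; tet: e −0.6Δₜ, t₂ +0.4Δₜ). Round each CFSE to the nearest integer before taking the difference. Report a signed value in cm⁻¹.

Group 7 minus oxidation state +4 gives a d³ configuration for Mn⁴⁺.
Octahedral (high-spin): t2g^3 e_g^0, CFSE = 3(−0.4) + 0(+0.6) = -1.2Δ₀ = -1.2 × 13480 = -16176 cm⁻¹.
Tetrahedral: e^2 t2^1, CFSE = 2(−0.6) + 1(+0.4) = -0.8Δₜ = -0.8 × (4/9) × 13480 = -4793 cm⁻¹.
Subtracting, OSPE = -16176 − (-4793) = -11383 cm⁻¹.

-11383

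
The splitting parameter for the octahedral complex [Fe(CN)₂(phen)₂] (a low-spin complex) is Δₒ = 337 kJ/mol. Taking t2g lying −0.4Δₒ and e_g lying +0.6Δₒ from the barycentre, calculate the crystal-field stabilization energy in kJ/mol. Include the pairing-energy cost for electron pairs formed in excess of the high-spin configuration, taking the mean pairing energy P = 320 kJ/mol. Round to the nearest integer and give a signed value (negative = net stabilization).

Ligand charges: 2×(-1) from CN⁻ and 2×(+0) from phen sum to -2; with overall charge +0, Fe is +2.
Fe is in group 8, so Fe²⁺ is d⁶ (8 − 2 = 6).
The d⁶ electrons fill as t2g^6 e_g^0.
The orbital stabilization is -2.4Δₒ = -2.4 × 337 = -809 kJ/mol.
Pairing penalty: 3 pairs vs 1 in the high-spin reference → 2 extra × P = 640 kJ/mol.
Combining: -809 + 640 = -169 kJ/mol.

-169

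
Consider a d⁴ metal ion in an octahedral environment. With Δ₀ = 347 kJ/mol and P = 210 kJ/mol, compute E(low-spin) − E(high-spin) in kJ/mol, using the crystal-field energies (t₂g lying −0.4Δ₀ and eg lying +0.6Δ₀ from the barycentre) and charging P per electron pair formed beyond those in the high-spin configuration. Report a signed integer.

High-spin: t₂g³ eg¹, CFSE = -0.6Δ₀ = -208 kJ/mol.
Low-spin t₂g⁴ eg⁰ gives -1.6Δ₀ = -555 kJ/mol, but forming 1 extra pair costs 1P = 210 kJ/mol, so E(LS) = -555 + 210 = -345 kJ/mol.
The difference is -345 − (-208) = -137 kJ/mol, so low-spin lies lower.

-137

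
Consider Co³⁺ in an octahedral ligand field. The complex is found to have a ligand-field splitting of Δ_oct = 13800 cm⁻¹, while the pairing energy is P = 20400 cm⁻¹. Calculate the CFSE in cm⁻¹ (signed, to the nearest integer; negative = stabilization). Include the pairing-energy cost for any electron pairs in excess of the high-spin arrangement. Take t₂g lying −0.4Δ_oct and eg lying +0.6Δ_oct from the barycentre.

Group 9 minus oxidation state +3 gives a d⁶ configuration for Co³⁺.
With Δ_oct < P the complex is high-spin.
Filling d⁶ accordingly: t₂g⁴ eg².
Orbital CFSE = -0.4Δ_oct = -0.4 × 13800 = -5520 cm⁻¹.
High-spin has no excess pairs, so no pairing correction applies.

-5520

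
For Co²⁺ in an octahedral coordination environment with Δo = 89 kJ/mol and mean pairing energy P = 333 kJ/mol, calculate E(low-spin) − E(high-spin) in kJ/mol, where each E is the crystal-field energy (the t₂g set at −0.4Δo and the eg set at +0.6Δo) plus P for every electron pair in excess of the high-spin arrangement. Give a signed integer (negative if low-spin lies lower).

244

Group 9 minus oxidation state +2 gives a d⁷ configuration for Co²⁺.
High-spin: t₂g⁵ eg², CFSE = -0.8Δo = -71 kJ/mol.
Low-spin: t₂g⁶ eg¹, orbital CFSE = -1.8Δo = -160 kJ/mol; plus 1 excess pair × P = +333 kJ/mol; total 173 kJ/mol.
The difference is 173 − (-71) = 244 kJ/mol, so high-spin lies lower.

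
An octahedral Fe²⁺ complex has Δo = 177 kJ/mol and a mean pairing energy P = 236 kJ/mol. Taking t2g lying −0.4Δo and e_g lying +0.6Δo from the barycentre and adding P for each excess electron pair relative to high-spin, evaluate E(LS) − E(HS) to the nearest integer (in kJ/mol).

Fe is in group 8, so Fe²⁺ is d⁶ (8 − 2 = 6).
High-spin: t2g^4 e_g^2, CFSE = -0.4Δo = -71 kJ/mol.
For low-spin the configuration is t2g^6 e_g^0: orbital energy -2.4 × 177 = -425 kJ/mol, and 2 additional pairs relative to high-spin add 472 kJ/mol, giving 47 kJ/mol.
E(LS) − E(HS) = 47 − (-71) = 118 kJ/mol.

118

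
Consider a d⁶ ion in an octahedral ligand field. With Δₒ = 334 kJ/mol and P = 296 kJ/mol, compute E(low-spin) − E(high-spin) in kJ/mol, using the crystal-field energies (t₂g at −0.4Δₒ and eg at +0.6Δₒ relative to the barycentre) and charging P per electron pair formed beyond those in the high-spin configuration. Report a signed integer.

-76

High-spin: t₂g⁴ eg², CFSE = -0.4Δₒ = -134 kJ/mol.
Low-spin: t₂g⁶ eg⁰, orbital CFSE = -2.4Δₒ = -802 kJ/mol; plus 2 excess pairs × P = +592 kJ/mol; total -210 kJ/mol.
The difference is -210 − (-134) = -76 kJ/mol, so low-spin lies lower.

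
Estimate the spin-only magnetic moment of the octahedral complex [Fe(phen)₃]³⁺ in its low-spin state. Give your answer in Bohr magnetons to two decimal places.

1.73 Bohr magnetons

phen is neutral, so the +3 overall charge sits on Fe: oxidation state +3.
Group 8 minus oxidation state +3 gives a d⁵ configuration for Fe³⁺.
Configuration: t₂g⁵ eg⁰ → 1 unpaired electron.
μ(spin-only) = √[1(1+2)] = √3 ≈ 1.73 Bohr magnetons.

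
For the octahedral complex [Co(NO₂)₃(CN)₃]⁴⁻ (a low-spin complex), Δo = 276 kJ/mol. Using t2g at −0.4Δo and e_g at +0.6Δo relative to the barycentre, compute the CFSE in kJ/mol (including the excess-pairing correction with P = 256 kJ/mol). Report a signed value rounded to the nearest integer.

-241

Ligand charges: 3×(-1) from NO₂⁻ and 3×(-1) from CN⁻ sum to -6; with overall charge -4, Co is +2.
Co sits in group 9; removing 2 electrons leaves Co²⁺ with 9 − 2 = 7 d electrons.
The d⁷ electrons fill as t2g^6 e_g^1.
The orbital stabilization is -1.8Δo = -1.8 × 276 = -497 kJ/mol.
Pairing penalty: 3 pairs vs 2 in the high-spin reference → 1 extra × P = 256 kJ/mol.
Overall CFSE = -497 + 256 = -241 kJ/mol.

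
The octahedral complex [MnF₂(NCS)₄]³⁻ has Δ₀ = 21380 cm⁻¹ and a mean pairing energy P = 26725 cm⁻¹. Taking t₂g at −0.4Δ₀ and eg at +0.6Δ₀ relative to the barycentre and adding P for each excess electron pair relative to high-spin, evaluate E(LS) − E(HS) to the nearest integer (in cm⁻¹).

Ligand charges: 2×(-1) from F⁻ and 4×(-1) from NCS⁻ sum to -6; with overall charge -3, Mn is +3.
Mn sits in group 7; removing 3 electrons leaves Mn³⁺ with 7 − 3 = 4 d electrons.
High-spin d⁴ fills as t₂g³ eg¹ with CFSE 3(−0.4) + 1(+0.6) = -0.6Δ₀ = -12828 cm⁻¹.
Low-spin t₂g⁴ eg⁰ gives -1.6Δ₀ = -34208 cm⁻¹, but forming 1 extra pair costs 1P = 26725 cm⁻¹, so E(LS) = -34208 + 26725 = -7483 cm⁻¹.
E(LS) − E(HS) = -7483 − (-12828) = 5345 cm⁻¹.

5345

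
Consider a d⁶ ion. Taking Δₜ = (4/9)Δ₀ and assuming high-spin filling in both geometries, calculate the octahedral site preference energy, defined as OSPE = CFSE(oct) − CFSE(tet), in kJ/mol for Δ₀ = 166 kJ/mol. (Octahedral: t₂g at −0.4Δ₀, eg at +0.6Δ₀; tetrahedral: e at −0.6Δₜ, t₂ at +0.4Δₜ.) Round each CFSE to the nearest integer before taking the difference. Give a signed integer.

-22

Octahedral high-spin t₂g⁴ eg²: CFSE = -0.4 × 166 = -66 kJ/mol.
Tetrahedral: e³ t₂³, CFSE = 3(−0.6) + 3(+0.4) = -0.6Δₜ = -0.6 × (4/9) × 166 = -44 kJ/mol.
Subtracting, OSPE = -66 − (-44) = -22 kJ/mol.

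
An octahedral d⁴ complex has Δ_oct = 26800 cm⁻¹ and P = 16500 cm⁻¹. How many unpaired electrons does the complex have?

With Δ_oct > P the complex is low-spin.
Configuration: t₂g⁴ eg⁰.
Unpaired electrons: 2.

2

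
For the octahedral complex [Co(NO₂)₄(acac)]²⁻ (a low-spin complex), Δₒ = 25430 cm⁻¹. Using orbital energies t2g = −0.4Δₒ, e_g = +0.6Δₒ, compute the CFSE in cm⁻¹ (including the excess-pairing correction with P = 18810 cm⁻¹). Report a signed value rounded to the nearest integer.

Ligand charges: 4×(-1) from NO₂⁻ and 1×(-1) from acac⁻ sum to -5; with overall charge -2, Co is +3.
Co is in group 9, so Co³⁺ is d⁶ (9 − 3 = 6).
Configuration: t2g^6 e_g^0.
CFSE(orbital) = 6×(-0.4Δₒ) + 0×(0.6Δₒ) = -2.4Δₒ; with Δₒ = 25430 cm⁻¹ that is -61032 cm⁻¹.
Relative to high-spin t2g^4 e_g^2 (1 paired), the low-spin configuration has 2 additional pairs, contributing +2 × 18810 = +37620 cm⁻¹.
Combining: -61032 + 37620 = -23412 cm⁻¹.

-23412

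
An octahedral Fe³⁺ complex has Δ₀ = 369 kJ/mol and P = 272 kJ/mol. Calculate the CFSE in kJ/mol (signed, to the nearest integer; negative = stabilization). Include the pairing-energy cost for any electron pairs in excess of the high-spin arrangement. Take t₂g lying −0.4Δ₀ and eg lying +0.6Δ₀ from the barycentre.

Fe sits in group 8; removing 3 electrons leaves Fe³⁺ with 8 − 3 = 5 d electrons.
Since Δ₀ = 369 kJ/mol > P = 272 kJ/mol, the complex adopts the low-spin configuration.
Configuration: t₂g⁵ eg⁰.
Orbital CFSE = -2.0Δ₀ = -2.0 × 369 = -738 kJ/mol.
Excess pairs vs high-spin: 2 − 0 = 2; pairing cost = +544 kJ/mol.
Net CFSE = -738 + 544 = -194 kJ/mol.

-194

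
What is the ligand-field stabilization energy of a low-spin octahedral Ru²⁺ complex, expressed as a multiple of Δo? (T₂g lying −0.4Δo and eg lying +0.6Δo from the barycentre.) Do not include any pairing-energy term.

-2.4 Δo

Ru is in group 8, so Ru²⁺ is d⁶ (8 − 2 = 6).
Configuration: t₂g⁶ eg⁰.
CFSE = 6(-0.4Δo) + 0(0.6Δo) = -2.4Δo + 0.0Δo = -2.4Δo.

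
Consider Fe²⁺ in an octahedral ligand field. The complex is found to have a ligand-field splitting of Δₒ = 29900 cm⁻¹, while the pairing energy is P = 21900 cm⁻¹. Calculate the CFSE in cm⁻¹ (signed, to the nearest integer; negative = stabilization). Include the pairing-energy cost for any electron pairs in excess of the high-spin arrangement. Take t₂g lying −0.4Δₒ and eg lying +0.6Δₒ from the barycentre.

Fe is in group 8, so Fe²⁺ is d⁶ (8 − 2 = 6).
Here Δₒ > P (29900 > 21900), so the low-spin state is favoured.
Configuration: t₂g⁶ eg⁰.
Orbital CFSE = -2.4Δₒ = -2.4 × 29900 = -71760 cm⁻¹.
Excess pairs vs high-spin: 3 − 1 = 2; pairing cost = +43800 cm⁻¹.
Net CFSE = -71760 + 43800 = -27960 cm⁻¹.

-27960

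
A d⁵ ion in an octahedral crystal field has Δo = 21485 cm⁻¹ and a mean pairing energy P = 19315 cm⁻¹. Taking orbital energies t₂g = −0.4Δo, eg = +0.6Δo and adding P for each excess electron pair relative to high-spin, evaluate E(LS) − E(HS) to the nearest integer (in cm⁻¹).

-4340

High-spin: t₂g³ eg², CFSE = 0.0Δo = 0 cm⁻¹.
For low-spin the configuration is t₂g⁵ eg⁰: orbital energy -2.0 × 21485 = -42970 cm⁻¹, and 2 additional pairs relative to high-spin add 38630 cm⁻¹, giving -4340 cm⁻¹.
The difference is -4340 − (0) = -4340 cm⁻¹, so low-spin lies lower.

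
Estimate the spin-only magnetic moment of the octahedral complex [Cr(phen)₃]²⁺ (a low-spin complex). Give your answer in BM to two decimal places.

2.83 BM

phen is neutral, so the +2 overall charge sits on Cr: oxidation state +2.
Cr²⁺: group 6, so d-count = 6 − 2 = 4.
Configuration: t₂g⁴ eg⁰ → 2 unpaired electrons.
μ(spin-only) = √[2(2+2)] = √8 ≈ 2.83 BM.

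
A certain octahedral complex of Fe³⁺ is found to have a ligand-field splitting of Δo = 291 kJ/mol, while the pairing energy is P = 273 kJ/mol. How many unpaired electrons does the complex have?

1

Fe sits in group 8; removing 3 electrons leaves Fe³⁺ with 8 − 3 = 5 d electrons.
With Δo > P the complex is low-spin.
Configuration: t₂g⁵ eg⁰.
Unpaired electrons: 1.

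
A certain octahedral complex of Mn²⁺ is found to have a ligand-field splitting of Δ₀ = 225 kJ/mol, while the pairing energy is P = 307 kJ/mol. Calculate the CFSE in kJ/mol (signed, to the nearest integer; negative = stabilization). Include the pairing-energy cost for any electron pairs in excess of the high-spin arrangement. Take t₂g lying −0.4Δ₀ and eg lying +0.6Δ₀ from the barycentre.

Mn²⁺: group 7, so d-count = 7 − 2 = 5.
With Δ₀ < P the complex is high-spin.
Filling d⁵ accordingly: t₂g³ eg².
Orbital CFSE = 0.0Δ₀ = 0.0 × 225 = 0 kJ/mol.
High-spin has no excess pairs, so no pairing correction applies.

0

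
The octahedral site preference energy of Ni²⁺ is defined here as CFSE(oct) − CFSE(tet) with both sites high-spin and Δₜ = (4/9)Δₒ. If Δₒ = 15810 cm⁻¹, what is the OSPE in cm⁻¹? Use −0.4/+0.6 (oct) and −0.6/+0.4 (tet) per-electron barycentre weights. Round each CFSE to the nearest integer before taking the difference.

Ni sits in group 10; removing 2 electrons leaves Ni²⁺ with 10 − 2 = 8 d electrons.
Octahedral high-spin t₂g⁶ eg²: CFSE = -1.2 × 15810 = -18972 cm⁻¹.
Tetrahedral e⁴ t₂⁴ gives -0.8Δₜ = -0.8 × (4/9) × 15810 = -5621 cm⁻¹.
OSPE = -18972 − (-5621) = -13351 cm⁻¹.

-13351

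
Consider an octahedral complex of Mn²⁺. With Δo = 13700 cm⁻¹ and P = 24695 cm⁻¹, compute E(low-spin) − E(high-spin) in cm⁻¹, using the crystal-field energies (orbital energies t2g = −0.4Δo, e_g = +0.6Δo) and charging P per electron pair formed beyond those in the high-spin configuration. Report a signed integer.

Mn²⁺: group 7, so d-count = 7 − 2 = 5.
High-spin: t2g^3 e_g^2, CFSE = 0.0Δo = 0 cm⁻¹.
For low-spin the configuration is t2g^5 e_g^0: orbital energy -2.0 × 13700 = -27400 cm⁻¹, and 2 additional pairs relative to high-spin add 49390 cm⁻¹, giving 21990 cm⁻¹.
The difference is 21990 − (0) = 21990 cm⁻¹, so high-spin lies lower.

21990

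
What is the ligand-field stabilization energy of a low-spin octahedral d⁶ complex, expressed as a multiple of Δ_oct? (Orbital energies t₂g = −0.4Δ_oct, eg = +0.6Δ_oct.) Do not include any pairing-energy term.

Configuration: t₂g⁶ eg⁰.
CFSE = 6(-0.4Δ_oct) + 0(0.6Δ_oct) = -2.4Δ_oct + 0.0Δ_oct = -2.4Δ_oct.

-2.4 Δ_oct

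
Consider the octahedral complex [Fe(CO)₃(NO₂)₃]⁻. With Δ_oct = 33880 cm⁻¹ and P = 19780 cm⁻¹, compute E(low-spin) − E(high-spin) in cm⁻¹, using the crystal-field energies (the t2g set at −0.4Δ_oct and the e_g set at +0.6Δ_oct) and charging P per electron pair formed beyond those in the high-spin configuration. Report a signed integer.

Ligand charges: 3×(+0) from CO and 3×(-1) from NO₂⁻ sum to -3; with overall charge -1, Fe is +2.
Fe²⁺: group 8, so d-count = 8 − 2 = 6.
High-spin: t2g^4 e_g^2, CFSE = -0.4Δ_oct = -13552 cm⁻¹.
Low-spin t2g^6 e_g^0 gives -2.4Δ_oct = -81312 cm⁻¹, but forming 2 extra pairs costs 2P = 39560 cm⁻¹, so E(LS) = -81312 + 39560 = -41752 cm⁻¹.
E(LS) − E(HS) = -41752 − (-13552) = -28200 cm⁻¹.

-28200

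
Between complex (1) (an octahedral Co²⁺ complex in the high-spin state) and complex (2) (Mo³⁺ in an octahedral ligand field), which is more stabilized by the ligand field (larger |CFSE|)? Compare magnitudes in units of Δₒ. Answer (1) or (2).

(1): Co²⁺: group 9, so d-count = 9 − 2 = 7; t2g^5 e_g^2, CFSE = -0.8Δₒ.
(2): Mo sits in group 6; removing 3 electrons leaves Mo³⁺ with 6 − 3 = 3 d electrons; t₂g³ eg⁰, CFSE = -1.2Δₒ.
So (2) has the larger |CFSE|.

(2)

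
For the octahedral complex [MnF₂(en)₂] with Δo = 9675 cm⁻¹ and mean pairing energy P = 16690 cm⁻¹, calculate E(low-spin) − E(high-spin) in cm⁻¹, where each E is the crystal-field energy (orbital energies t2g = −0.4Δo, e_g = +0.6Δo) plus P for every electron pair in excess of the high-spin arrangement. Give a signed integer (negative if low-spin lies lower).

14030

Ligand charges: 2×(-1) from F⁻ and 2×(+0) from en sum to -2; with overall charge +0, Mn is +2.
Mn²⁺: group 7, so d-count = 7 − 2 = 5.
High-spin: t2g^3 e_g^2, CFSE = 0.0Δo = 0 cm⁻¹.
Low-spin: t2g^5 e_g^0, orbital CFSE = -2.0Δo = -19350 cm⁻¹; plus 2 excess pairs × P = +33380 cm⁻¹; total 14030 cm⁻¹.
The difference is 14030 − (0) = 14030 cm⁻¹, so high-spin lies lower.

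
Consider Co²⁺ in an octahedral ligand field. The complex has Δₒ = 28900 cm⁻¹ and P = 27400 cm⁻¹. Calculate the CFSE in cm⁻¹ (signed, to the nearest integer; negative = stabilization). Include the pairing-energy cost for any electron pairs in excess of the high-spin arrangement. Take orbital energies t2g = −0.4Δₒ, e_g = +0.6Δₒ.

Co²⁺: group 9, so d-count = 9 − 2 = 7.
Here Δₒ > P (28900 > 27400), so the low-spin state is favoured.
Filling d⁷ accordingly: t2g^6 e_g^1.
Orbital CFSE = -1.8Δₒ = -1.8 × 28900 = -52020 cm⁻¹.
Excess pairs vs high-spin: 3 − 2 = 1; pairing cost = +27400 cm⁻¹.
Net CFSE = -52020 + 27400 = -24620 cm⁻¹.

-24620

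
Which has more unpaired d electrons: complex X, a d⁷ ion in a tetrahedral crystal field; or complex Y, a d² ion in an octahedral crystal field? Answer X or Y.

X: Tetrahedral splitting is small, so the complex is high-spin; e^4 t2^3 → 3 unpaired.
Y: For octahedral d² the high- and low-spin configurations coincide; t₂g² eg⁰ → 2 unpaired.
So X has more unpaired electrons.

X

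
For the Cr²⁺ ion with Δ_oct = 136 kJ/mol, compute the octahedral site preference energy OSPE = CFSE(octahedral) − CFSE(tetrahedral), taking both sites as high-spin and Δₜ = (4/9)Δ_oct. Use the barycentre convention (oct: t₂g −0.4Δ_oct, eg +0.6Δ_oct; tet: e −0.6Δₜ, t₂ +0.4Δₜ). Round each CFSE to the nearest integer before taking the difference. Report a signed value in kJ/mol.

-58

Cr²⁺: group 6, so d-count = 6 − 2 = 4.
In an octahedral site d⁴ (HS) is t2g^3 e_g^1, giving CFSE(oct) = -0.6Δ_oct = -82 kJ/mol.
In a tetrahedral site the filling is e^2 t2^2: CFSE(tet) = -0.4Δₜ = -0.4 × (4/9)(136) = -24 kJ/mol.
Subtracting, OSPE = -82 − (-24) = -58 kJ/mol.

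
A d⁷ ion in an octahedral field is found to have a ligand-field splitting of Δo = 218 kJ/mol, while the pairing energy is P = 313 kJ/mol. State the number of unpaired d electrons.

Since Δo = 218 kJ/mol < P = 313 kJ/mol, the complex adopts the high-spin configuration.
Filling d⁷ accordingly: t₂g⁵ eg².
Unpaired electrons: 3.

3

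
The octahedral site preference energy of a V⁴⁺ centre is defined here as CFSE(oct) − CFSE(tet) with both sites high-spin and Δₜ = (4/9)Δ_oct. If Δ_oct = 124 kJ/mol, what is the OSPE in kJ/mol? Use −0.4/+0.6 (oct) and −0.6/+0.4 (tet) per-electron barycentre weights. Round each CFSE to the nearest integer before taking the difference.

V⁴⁺: group 5, so d-count = 5 − 4 = 1.
In an octahedral site d¹ (HS) is t₂g¹ eg⁰, giving CFSE(oct) = -0.4Δ_oct = -50 kJ/mol.
Tetrahedral e¹ t₂⁰ gives -0.6Δₜ = -0.6 × (4/9) × 124 = -33 kJ/mol.
OSPE = CFSE(oct) − CFSE(tet) = -50 − (-33) = -17 kJ/mol.

-17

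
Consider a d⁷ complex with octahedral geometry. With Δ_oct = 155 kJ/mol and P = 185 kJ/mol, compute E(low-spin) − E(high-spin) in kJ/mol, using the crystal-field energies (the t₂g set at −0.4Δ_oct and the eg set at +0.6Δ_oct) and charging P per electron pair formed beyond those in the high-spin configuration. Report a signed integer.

30

In the high-spin limit (t₂g⁵ eg²) the orbital term is -0.8Δ_oct = -124 kJ/mol, with no excess pairing.
For low-spin the configuration is t₂g⁶ eg¹: orbital energy -1.8 × 155 = -279 kJ/mol, and 1 additional pair relative to high-spin adds 185 kJ/mol, giving -94 kJ/mol.
E(LS) − E(HS) = -94 − (-124) = 30 kJ/mol.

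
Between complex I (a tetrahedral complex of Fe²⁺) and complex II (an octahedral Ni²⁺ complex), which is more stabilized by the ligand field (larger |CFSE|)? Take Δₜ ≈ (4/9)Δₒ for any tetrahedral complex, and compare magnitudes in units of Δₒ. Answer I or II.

II

I: Group 8 minus oxidation state +2 gives a d⁶ configuration for Fe²⁺; Tetrahedral splitting is small, so the complex is high-spin; e^3 t2^3, CFSE = -0.6Δₜ ≈ -0.27Δₒ.
II: Ni is in group 10, so Ni²⁺ is d⁸ (10 − 2 = 8); For octahedral d⁸ the high- and low-spin configurations coincide; t2g^6 e_g^2, CFSE = -1.2Δₒ.
So II has the larger |CFSE|.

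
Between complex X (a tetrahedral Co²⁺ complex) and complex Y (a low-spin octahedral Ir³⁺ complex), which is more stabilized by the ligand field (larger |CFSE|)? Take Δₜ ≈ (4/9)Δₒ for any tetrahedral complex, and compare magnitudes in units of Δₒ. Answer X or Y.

X: Group 9 minus oxidation state +2 gives a d⁷ configuration for Co²⁺; Tetrahedral fields are weak (Δₜ ≈ 4/9 Δₒ), so electrons fill high-spin; e^4 t2^3, CFSE = -1.2Δₜ ≈ -0.53Δₒ.
Y: Ir is in group 9, so Ir³⁺ is d⁶ (9 − 3 = 6); t₂g⁶ eg⁰, CFSE = -2.4Δₒ.
So Y has the larger |CFSE|.

Y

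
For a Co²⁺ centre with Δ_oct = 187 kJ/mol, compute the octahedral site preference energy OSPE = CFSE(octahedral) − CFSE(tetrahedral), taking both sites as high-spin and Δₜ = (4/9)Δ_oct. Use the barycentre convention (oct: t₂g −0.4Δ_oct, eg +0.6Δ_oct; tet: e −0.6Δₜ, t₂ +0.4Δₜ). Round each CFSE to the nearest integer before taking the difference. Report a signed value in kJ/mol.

Group 9 minus oxidation state +2 gives a d⁷ configuration for Co²⁺.
Octahedral (high-spin): t₂g⁵ eg², CFSE = 5(−0.4) + 2(+0.6) = -0.8Δ_oct = -0.8 × 187 = -150 kJ/mol.
In a tetrahedral site the filling is e⁴ t₂³: CFSE(tet) = -1.2Δₜ = -1.2 × (4/9)(187) = -100 kJ/mol.
OSPE = CFSE(oct) − CFSE(tet) = -150 − (-100) = -50 kJ/mol.

-50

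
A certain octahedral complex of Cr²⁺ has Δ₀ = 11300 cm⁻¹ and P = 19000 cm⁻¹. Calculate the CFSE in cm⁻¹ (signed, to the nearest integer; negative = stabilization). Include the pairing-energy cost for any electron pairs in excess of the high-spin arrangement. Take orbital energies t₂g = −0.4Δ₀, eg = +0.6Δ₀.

Cr is in group 6, so Cr²⁺ is d⁴ (6 − 2 = 4).
Since Δ₀ = 11300 cm⁻¹ < P = 19000 cm⁻¹, the complex adopts the high-spin configuration.
That gives t₂g³ eg¹.
Orbital CFSE = -0.6Δ₀ = -0.6 × 11300 = -6780 cm⁻¹.
High-spin has no excess pairs, so no pairing correction applies.

-6780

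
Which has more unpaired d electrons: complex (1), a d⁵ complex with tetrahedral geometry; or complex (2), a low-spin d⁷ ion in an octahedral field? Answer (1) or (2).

(1): Tetrahedral fields are weak (Δₜ ≈ 4/9 Δₒ), so electrons fill high-spin; e² t₂³ → 5 unpaired.
(2): t2g^6 e_g^1 → 1 unpaired.
So (1) has more unpaired electrons.

(1)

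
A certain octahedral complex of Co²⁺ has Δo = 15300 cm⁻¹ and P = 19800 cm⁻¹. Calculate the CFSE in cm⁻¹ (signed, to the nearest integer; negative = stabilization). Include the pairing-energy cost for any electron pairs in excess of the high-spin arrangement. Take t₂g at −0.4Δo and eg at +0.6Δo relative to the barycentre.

Co is in group 9, so Co²⁺ is d⁷ (9 − 2 = 7).
Since Δo = 15300 cm⁻¹ < P = 19800 cm⁻¹, the complex adopts the high-spin configuration.
That gives t₂g⁵ eg².
Orbital CFSE = -0.8Δo = -0.8 × 15300 = -12240 cm⁻¹.
High-spin has no excess pairs, so no pairing correction applies.

-12240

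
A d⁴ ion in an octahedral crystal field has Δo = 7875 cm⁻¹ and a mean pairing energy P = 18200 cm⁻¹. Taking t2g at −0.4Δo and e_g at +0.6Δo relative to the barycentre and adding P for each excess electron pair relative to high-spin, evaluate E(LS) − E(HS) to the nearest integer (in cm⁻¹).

High-spin: t2g^3 e_g^1, CFSE = -0.6Δo = -4725 cm⁻¹.
For low-spin the configuration is t2g^4 e_g^0: orbital energy -1.6 × 7875 = -12600 cm⁻¹, and 1 additional pair relative to high-spin adds 18200 cm⁻¹, giving 5600 cm⁻¹.
E(LS) − E(HS) = 5600 − (-4725) = 10325 cm⁻¹.

10325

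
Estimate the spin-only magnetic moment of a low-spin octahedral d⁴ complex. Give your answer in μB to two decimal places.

Configuration: t₂g⁴ eg⁰ → 2 unpaired electrons.
μ(spin-only) = √[2(2+2)] = √8 ≈ 2.83 μB.

2.83 μB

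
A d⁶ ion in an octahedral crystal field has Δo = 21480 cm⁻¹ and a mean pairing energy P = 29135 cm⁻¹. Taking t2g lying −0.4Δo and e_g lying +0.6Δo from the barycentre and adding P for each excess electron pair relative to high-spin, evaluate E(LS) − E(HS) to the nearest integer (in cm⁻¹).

High-spin: t2g^4 e_g^2, CFSE = -0.4Δo = -8592 cm⁻¹.
Low-spin: t2g^6 e_g^0, orbital CFSE = -2.4Δo = -51552 cm⁻¹; plus 2 excess pairs × P = +58270 cm⁻¹; total 6718 cm⁻¹.
The difference is 6718 − (-8592) = 15310 cm⁻¹, so high-spin lies lower.

15310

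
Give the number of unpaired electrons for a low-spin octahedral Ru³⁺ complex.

Group 8 minus oxidation state +3 gives a d⁵ configuration for Ru³⁺.
Configuration: t2g^5 e_g^0, giving 1 unpaired electron.

1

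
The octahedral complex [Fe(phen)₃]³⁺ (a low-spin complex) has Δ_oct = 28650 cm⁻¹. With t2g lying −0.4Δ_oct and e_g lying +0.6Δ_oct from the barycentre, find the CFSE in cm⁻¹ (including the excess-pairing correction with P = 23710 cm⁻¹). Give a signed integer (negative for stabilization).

-9880

phen is neutral, so the +3 overall charge sits on Fe: oxidation state +3.
Fe sits in group 8; removing 3 electrons leaves Fe³⁺ with 8 − 3 = 5 d electrons.
The d⁵ electrons fill as t2g^5 e_g^0.
The orbital stabilization is -2.0Δ_oct = -2.0 × 28650 = -57300 cm⁻¹.
Relative to high-spin t2g^3 e_g^2 (0 paired), the low-spin configuration has 2 additional pairs, contributing +2 × 23710 = +47420 cm⁻¹.
Net CFSE = -57300 + 47420 = -9880 cm⁻¹.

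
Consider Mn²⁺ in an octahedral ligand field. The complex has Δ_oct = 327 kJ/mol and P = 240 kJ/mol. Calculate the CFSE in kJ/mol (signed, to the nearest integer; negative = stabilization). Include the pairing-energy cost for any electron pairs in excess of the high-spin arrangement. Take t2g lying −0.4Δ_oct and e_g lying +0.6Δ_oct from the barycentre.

Mn is in group 7, so Mn²⁺ is d⁵ (7 − 2 = 5).
Since Δ_oct = 327 kJ/mol > P = 240 kJ/mol, the complex adopts the low-spin configuration.
Configuration: t2g^5 e_g^0.
Orbital CFSE = -2.0Δ_oct = -2.0 × 327 = -654 kJ/mol.
Excess pairs vs high-spin: 2 − 0 = 2; pairing cost = +480 kJ/mol.
Net CFSE = -654 + 480 = -174 kJ/mol.

-174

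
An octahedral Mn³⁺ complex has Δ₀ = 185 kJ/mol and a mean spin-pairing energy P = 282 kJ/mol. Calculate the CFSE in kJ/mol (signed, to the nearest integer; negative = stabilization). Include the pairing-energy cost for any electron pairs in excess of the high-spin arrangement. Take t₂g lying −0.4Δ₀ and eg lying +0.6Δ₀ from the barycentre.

Mn³⁺: group 7, so d-count = 7 − 3 = 4.
With Δ₀ < P the complex is high-spin.
That gives t₂g³ eg¹.
Orbital CFSE = -0.6Δ₀ = -0.6 × 185 = -111 kJ/mol.
High-spin has no excess pairs, so no pairing correction applies.

-111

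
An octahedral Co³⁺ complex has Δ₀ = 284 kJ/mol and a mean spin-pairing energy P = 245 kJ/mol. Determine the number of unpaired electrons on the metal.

Co is in group 9, so Co³⁺ is d⁶ (9 − 3 = 6).
With Δ₀ > P the complex is low-spin.
Configuration: t2g^6 e_g^0.
Unpaired electrons: 0.

0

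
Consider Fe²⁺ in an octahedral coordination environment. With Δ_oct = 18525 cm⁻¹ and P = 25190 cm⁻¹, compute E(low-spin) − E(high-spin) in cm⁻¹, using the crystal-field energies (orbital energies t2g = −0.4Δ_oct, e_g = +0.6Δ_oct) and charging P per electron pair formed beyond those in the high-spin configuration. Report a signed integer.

13330

Group 8 minus oxidation state +2 gives a d⁶ configuration for Fe²⁺.
High-spin: t2g^4 e_g^2, CFSE = -0.4Δ_oct = -7410 cm⁻¹.
For low-spin the configuration is t2g^6 e_g^0: orbital energy -2.4 × 18525 = -44460 cm⁻¹, and 2 additional pairs relative to high-spin add 50380 cm⁻¹, giving 5920 cm⁻¹.
Thus E(LS) − E(HS) = 13330 cm⁻¹.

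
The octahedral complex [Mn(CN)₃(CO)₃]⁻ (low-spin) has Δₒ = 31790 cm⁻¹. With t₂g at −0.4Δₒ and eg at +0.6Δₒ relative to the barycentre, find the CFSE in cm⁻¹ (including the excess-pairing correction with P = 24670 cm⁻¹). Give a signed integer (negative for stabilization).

-14240

Ligand charges: 3×(-1) from CN⁻ and 3×(+0) from CO sum to -3; with overall charge -1, Mn is +2.
Group 7 minus oxidation state +2 gives a d⁵ configuration for Mn²⁺.
Electron filling gives t₂g⁵ eg⁰.
Orbital CFSE = 5(-0.4) + 0(0.6) = -2.0Δₒ = -2.0 × 31790 = -63580 cm⁻¹.
Pairing penalty: 2 pairs vs 0 in the high-spin reference → 2 extra × P = 49340 cm⁻¹.
Combining: -63580 + 49340 = -14240 cm⁻¹.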